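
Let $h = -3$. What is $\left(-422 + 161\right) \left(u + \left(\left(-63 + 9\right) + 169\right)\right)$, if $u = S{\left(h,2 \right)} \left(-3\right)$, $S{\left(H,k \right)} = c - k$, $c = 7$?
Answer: $-26100$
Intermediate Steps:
$S{\left(H,k \right)} = 7 - k$
$u = -15$ ($u = \left(7 - 2\right) \left(-3\right) = 5 \left(-3\right) = -15$)
$\left(-422 + 161\right) \left(u + \left(\left(-63 + 9\right) + 169\right)\right) = \left(-422 + 161\right) \left(-15 + \left(\left(-63 + 9\right) + 169\right)\right) = - 261 \left(-15 + \left(-54 + 169\right)\right) = - 261 \left(-15 + 115\right) = \left(-261\right) 100 = -26100$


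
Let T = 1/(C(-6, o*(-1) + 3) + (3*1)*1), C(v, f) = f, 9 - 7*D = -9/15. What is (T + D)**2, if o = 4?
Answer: 17161/4900 ≈ 3.5022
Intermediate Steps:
D = 48/35 (D = 9/7 - (-9)/(7*15) = 9/7 - 1/7*(-3/5) = 9/7 + 3/35 = 48/35 ≈ 1.3714)
T = 1/2 (T = 1/((4*(-1) + 3) + (3*1)*1) = 1/((-4 + 3) + 3*1) = 1/(-1 + 3) = 1/2 ≈ 0.50000)
(T + D)**2 = (1/2 + 48/35)**2 = (131/70)**2 = 17161/4900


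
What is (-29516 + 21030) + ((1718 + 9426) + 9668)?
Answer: 12326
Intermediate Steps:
(-29516 + 21030) + ((1718 + 9426) + 9668) = -8486 + (11144 + 9668) = -8486 + 20812 = 12326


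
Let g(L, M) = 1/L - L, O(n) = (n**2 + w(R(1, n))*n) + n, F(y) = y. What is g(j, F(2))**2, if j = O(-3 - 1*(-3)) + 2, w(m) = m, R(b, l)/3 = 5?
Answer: 9/4 ≈ 2.2500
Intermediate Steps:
R(b, l) = 15 (R(b, l) = 3*5 = 15)
O(n) = n**2 + 16*n (O(n) = (n**2 + 15*n) + n = n**2 + 16*n)
j = 2 (j = (-3 - 1*(-3))*(16 + (-3 - 1*(-3))) + 2 = (-3 + 3)*(16 + (-3 + 3)) + 2 = 0*(16 + 0) + 2 = 0*16 + 2 = 0 + 2 = 2)
g(j, F(2))**2 = (1/2 - 1*2)**2 = (1/2 - 2)**2 = (-3/2)**2 = 9/4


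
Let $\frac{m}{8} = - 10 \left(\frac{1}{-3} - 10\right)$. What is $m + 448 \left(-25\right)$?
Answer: $- \frac{31120}{3} \approx -10373.0$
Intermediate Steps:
$m = \frac{2480}{3}$ ($m = 8 \left(- 10 \left(\frac{1}{-3} - 10\right)\right) = 8 \left(- 10 \left(- \frac{1}{3} - 10\right)\right) = 8 \left(\left(-10\right) \left(- \frac{31}{3}\right)\right) = 8 \cdot \frac{310}{3} = \frac{2480}{3} \approx 826.67$)
$m + 448 \left(-25\right) = \frac{2480}{3} + 448 \left(-25\right) = \frac{2480}{3} - 11200 = - \frac{31120}{3}$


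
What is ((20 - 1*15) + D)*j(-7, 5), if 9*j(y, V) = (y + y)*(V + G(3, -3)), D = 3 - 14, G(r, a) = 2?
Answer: 196/3 ≈ 65.333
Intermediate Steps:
D = -11
j(y, V) = 2*y*(2 + V)/9 (j(y, V) = ((y + y)*(V + 2))/9 = ((2*y)*(2 + V))/9 = (2*y*(2 + V))/9 = 2*y*(2 + V)/9)
((20 - 1*15) + D)*j(-7, 5) = ((20 - 1*15) - 11)*((2/9)*(-7)*(2 + 5)) = ((20 - 15) - 11)*((2/9)*(-7)*7) = (5 - 11)*(-98/9) = -6*(-98/9) = 196/3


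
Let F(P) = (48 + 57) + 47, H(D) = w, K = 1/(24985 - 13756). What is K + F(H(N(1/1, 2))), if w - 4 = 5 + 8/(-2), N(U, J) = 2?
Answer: 1706809/11229 ≈ 152.00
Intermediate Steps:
K = 1/11229 ≈ 8.9055e-5
w = 5 (w = 4 + (5 + 8/(-2)) = 4 + (5 + 8*(-½)) = 4 + (5 - 4) = 4 + 1 = 5)
H(D) = 5
F(P) = 152 (F(P) = 105 + 47 = 152)
K + F(H(N(1/1, 2))) = 1/11229 + 152 = 1706809/11229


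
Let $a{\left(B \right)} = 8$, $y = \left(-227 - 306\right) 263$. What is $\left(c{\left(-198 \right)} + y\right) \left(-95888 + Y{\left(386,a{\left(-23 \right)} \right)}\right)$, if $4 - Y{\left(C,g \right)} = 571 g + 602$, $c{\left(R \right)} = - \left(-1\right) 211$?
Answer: $14144326272$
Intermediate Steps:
$y = -140179$ ($y = \left(-533\right) 263 = -140179$)
$c{\left(R \right)} = 211$ ($c{\left(R \right)} = \left(-1\right) \left(-211\right) = 211$)
$Y{\left(C,g \right)} = -598 - 571 g$ ($Y{\left(C,g \right)} = 4 - \left(571 g + 602\right) = 4 - \left(602 + 571 g\right) = -598 - 571 g$)
$\left(c{\left(-198 \right)} + y\right) \left(-95888 + Y{\left(386,a{\left(-23 \right)} \right)}\right) = \left(211 - 140179\right) \left(-95888 - 5166\right) = - 139968 \left(-95888 - 5166\right) = \left(-139968\right) \left(-101054\right) = 14144326272$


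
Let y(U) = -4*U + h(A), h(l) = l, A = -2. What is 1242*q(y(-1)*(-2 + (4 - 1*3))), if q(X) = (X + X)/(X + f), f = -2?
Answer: 1242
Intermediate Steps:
y(U) = -2 - 4*U (y(U) = -4*U - 2 = -2 - 4*U)
q(X) = 2*X/(-2 + X) (q(X) = (X + X)/(X - 2) = (2*X)/(-2 + X) = 2*X/(-2 + X))
1242*q(y(-1)*(-2 + (4 - 1*3))) = 1242*(2*((-2 - 4*(-1))*(-2 + (4 - 1*3)))/(-2 + (-2 - 4*(-1))*(-2 + (4 - 1*3)))) = 1242*(2*((-2 + 4)*(-2 + (4 - 3)))/(-2 + (-2 + 4)*(-2 + (4 - 3)))) = 1242*(2*(2*(-2 + 1))/(-2 + 2*(-2 + 1))) = 1242*(2*(2*(-1))/(-2 + 2*(-1))) = 1242*(2*(-2)/(-2 - 2)) = 1242*(2*(-2)/(-4)) = 1242*(2*(-2)*(-¼)) = 1242*1 = 1242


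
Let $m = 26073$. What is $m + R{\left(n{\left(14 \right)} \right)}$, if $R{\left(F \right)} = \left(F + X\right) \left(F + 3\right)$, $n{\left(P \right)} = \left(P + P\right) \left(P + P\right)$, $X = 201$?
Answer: $801268$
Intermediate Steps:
$n{\left(P \right)} = 4 P^{2}$ ($n{\left(P \right)} = 2 P 2 P = 4 P^{2}$)
$R{\left(F \right)} = \left(3 + F\right) \left(201 + F\right)$ ($R{\left(F \right)} = \left(F + 201\right) \left(F + 3\right) = \left(201 + F\right) \left(3 + F\right) = \left(3 + F\right) \left(201 + F\right)$)
$m + R{\left(n{\left(14 \right)} \right)} = 26073 + \left(603 + \left(4 \cdot 14^{2}\right)^{2} + 204 \cdot 4 \cdot 14^{2}\right) = 26073 + \left(603 + \left(4 \cdot 196\right)^{2} + 204 \cdot 4 \cdot 196\right) = 26073 + \left(603 + 784^{2} + 204 \cdot 784\right) = 26073 + \left(603 + 614656 + 159936\right) = 26073 + 775195 = 801268$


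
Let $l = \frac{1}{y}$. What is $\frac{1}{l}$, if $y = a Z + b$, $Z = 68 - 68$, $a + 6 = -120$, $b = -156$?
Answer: $-156$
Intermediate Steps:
$a = -126$ ($a = -6 - 120 = -126$)
$Z = 0$ ($Z = 68 - 68 = 0$)
$y = -156$ ($y = \left(-126\right) 0 - 156 = 0 - 156 = -156$)
$l = - \frac{1}{156}$ ($l = \frac{1}{-156} = - \frac{1}{156} \approx -0.0064103$)
$\frac{1}{l} = \frac{1}{- \frac{1}{156}} = -156$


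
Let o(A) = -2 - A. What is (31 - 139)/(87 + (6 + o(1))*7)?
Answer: -1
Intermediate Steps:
(31 - 139)/(87 + (6 + o(1))*7) = (31 - 139)/(87 + (6 + (-2 - 1*1))*7) = -108/(87 + (6 + (-2 - 1))*7) = -108/(87 + (6 - 3)*7) = -108/(87 + 3*7) = -108/(87 + 21) = -108/108 = (1/108)*(-108) = -1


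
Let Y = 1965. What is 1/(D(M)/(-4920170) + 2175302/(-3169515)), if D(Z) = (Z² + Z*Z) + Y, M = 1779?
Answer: -3118910523510/6154221156509 ≈ -0.50679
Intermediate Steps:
D(Z) = 1965 + 2*Z² (D(Z) = (Z² + Z*Z) + 1965 = (Z² + Z²) + 1965 = 2*Z² + 1965 = 1965 + 2*Z²)
1/(D(M)/(-4920170) + 2175302/(-3169515)) = 1/((1965 + 2*1779²)/(-4920170) + 2175302/(-3169515)) = 1/((1965 + 2*3164841)*(-1/4920170) + 2175302*(-1/3169515)) = 1/((1965 + 6329682)*(-1/4920170) - 2175302/3169515) = 1/(6331647*(-1/4920170) - 2175302/3169515) = 1/(-6331647/4920170 - 2175302/3169515) = 1/(-6154221156509/3118910523510) = -3118910523510/6154221156509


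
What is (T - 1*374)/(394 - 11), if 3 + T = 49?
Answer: -328/383 ≈ -0.85640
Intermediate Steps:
T = 46 (T = -3 + 49 = 46)
(T - 1*374)/(394 - 11) = (46 - 1*374)/(394 - 11) = (46 - 374)/383 = -328*1/383 = -328/383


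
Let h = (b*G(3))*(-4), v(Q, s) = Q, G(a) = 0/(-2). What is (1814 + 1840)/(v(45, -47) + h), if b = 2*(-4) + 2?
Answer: 406/5 ≈ 81.200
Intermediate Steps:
b = -6 (b = -8 + 2 = -6)
G(a) = 0 (G(a) = 0*(-½) = 0)
h = 0 (h = -6*0*(-4) = 0*(-4) = 0)
(1814 + 1840)/(v(45, -47) + h) = (1814 + 1840)/(45 + 0) = 3654/45 = 3654*(1/45) = 406/5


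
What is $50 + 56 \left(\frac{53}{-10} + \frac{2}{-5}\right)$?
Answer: $- \frac{1346}{5} \approx -269.2$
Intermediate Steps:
$50 + 56 \left(\frac{53}{-10} + \frac{2}{-5}\right) = 50 + 56 \left(53 \left(- \frac{1}{10}\right) + 2 \left(- \frac{1}{5}\right)\right) = 50 + 56 \left(- \frac{53}{10} - \frac{2}{5}\right) = 50 + 56 \left(- \frac{57}{10}\right) = 50 - \frac{1596}{5} = - \frac{1346}{5}$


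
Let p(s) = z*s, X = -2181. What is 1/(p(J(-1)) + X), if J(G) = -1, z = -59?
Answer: -1/2122 ≈ -0.00047125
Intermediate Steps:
p(s) = -59*s
1/(p(J(-1)) + X) = 1/(-59*(-1) - 2181) = 1/(59 - 2181) = 1/(-2122) = -1/2122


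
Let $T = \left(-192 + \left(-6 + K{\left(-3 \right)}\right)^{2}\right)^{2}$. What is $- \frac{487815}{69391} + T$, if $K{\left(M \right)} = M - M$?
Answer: $\frac{1688211561}{69391} \approx 24329.0$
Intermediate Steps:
$K{\left(M \right)} = 0$
$T = 24336$ ($T = \left(-192 + \left(-6 + 0\right)^{2}\right)^{2} = \left(-192 + \left(-6\right)^{2}\right)^{2} = \left(-192 + 36\right)^{2} = \left(-156\right)^{2} = 24336$)
$- \frac{487815}{69391} + T = - \frac{487815}{69391} + 24336 = \frac{1688211561}{69391}$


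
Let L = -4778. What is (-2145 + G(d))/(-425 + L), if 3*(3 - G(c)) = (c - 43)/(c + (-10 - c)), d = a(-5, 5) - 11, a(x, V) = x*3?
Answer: 21443/52030 ≈ 0.41213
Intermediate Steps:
a(x, V) = 3*x
d = -26 (d = 3*(-5) - 11 = -15 - 11 = -26)
G(c) = 47/30 + c/30 (G(c) = 3 - (c - 43)/(3*(c + (-10 - c))) = 3 - (-43 + c)/(3*(-10)) = 3 - (-43 + c)*(-1)/(3*10) = 3 - (43/10 - c/10)/3 = 3 + (-43/30 + c/30) = 47/30 + c/30)
(-2145 + G(d))/(-425 + L) = (-2145 + (47/30 + (1/30)*(-26)))/(-425 - 4778) = (-2145 + (47/30 - 13/15))/(-5203) = (-2145 + 7/10)*(-1/5203) = -21443/10*(-1/5203) = 21443/52030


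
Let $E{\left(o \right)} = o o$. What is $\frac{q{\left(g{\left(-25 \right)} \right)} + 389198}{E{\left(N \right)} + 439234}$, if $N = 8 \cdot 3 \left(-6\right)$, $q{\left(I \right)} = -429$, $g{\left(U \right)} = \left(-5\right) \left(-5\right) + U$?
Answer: $\frac{388769}{459970} \approx 0.84521$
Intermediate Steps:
$g{\left(U \right)} = 25 + U$
$N = -144$ ($N = 24 \left(-6\right) = -144$)
$E{\left(o \right)} = o^{2}$
$\frac{q{\left(g{\left(-25 \right)} \right)} + 389198}{E{\left(N \right)} + 439234} = \frac{-429 + 389198}{\left(-144\right)^{2} + 439234} = \frac{388769}{20736 + 439234} = \frac{388769}{459970}$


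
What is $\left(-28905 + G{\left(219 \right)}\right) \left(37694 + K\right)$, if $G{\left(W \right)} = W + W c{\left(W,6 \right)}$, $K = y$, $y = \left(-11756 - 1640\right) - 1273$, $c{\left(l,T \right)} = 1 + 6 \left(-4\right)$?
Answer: $-776472075$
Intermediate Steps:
$c{\left(l,T \right)} = -23$ ($c{\left(l,T \right)} = 1 - 24 = -23$)
$y = -14669$ ($y = -13396 - 1273 = -14669$)
$K = -14669$
$G{\left(W \right)} = - 22 W$ ($G{\left(W \right)} = W + W \left(-23\right) = W - 23 W = - 22 W$)
$\left(-28905 + G{\left(219 \right)}\right) \left(37694 + K\right) = \left(-28905 - 4818\right) \left(37694 - 14669\right) = \left(-28905 - 4818\right) 23025 = \left(-33723\right) 23025 = -776472075$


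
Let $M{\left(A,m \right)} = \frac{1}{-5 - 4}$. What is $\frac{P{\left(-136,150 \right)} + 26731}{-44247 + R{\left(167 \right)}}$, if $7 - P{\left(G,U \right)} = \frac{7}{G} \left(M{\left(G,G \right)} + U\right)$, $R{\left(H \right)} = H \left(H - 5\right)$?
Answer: $- \frac{32736755}{21044232} \approx -1.5556$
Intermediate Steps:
$M{\left(A,m \right)} = - \frac{1}{9}$ ($M{\left(A,m \right)} = \frac{1}{-9} = - \frac{1}{9}$)
$R{\left(H \right)} = H \left(-5 + H\right)$
$P{\left(G,U \right)} = 7 - \frac{7 \left(- \frac{1}{9} + U\right)}{G}$ ($P{\left(G,U \right)} = 7 - \frac{7}{G} \left(- \frac{1}{9} + U\right) = 7 - \frac{7 \left(- \frac{1}{9} + U\right)}{G}$)
$\frac{P{\left(-136,150 \right)} + 26731}{-44247 + R{\left(167 \right)}} = \frac{\frac{7 \left(1 - 1350 + 9 \left(-136\right)\right)}{9 \left(-136\right)} + 26731}{-44247 + 167 \left(-5 + 167\right)} = \frac{\frac{7}{9} \left(- \frac{1}{136}\right) \left(1 - 1350 - 1224\right) + 26731}{-44247 + 167 \cdot 162} = \frac{\frac{7}{9} \left(- \frac{1}{136}\right) \left(-2573\right) + 26731}{-44247 + 27054} = \frac{\frac{18011}{1224} + 26731}{-17193} = \frac{32736755}{1224} \left(- \frac{1}{17193}\right) = - \frac{32736755}{21044232}$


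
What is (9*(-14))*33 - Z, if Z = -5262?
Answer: 1104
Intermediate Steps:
(9*(-14))*33 - Z = (9*(-14))*33 - 1*(-5262) = -126*33 + 5262 = -4158 + 5262 = 1104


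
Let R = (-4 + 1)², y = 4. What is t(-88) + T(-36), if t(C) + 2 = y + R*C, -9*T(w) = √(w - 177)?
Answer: -790 - I*√213/9 ≈ -790.0 - 1.6216*I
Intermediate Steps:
R = 9 (R = (-3)² = 9)
T(w) = -√(-177 + w)/9 (T(w) = -√(w - 177)/9 = -√(-177 + w)/9)
t(C) = 2 + 9*C (t(C) = -2 + (4 + 9*C) = 2 + 9*C)
t(-88) + T(-36) = (2 + 9*(-88)) - √(-177 - 36)/9 = (2 - 792) - I*√213/9 = -790 - I*√213/9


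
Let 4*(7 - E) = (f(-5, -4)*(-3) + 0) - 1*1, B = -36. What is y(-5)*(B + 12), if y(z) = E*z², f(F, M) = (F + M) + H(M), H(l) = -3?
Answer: 1050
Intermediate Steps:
f(F, M) = -3 + F + M (f(F, M) = (F + M) - 3 = -3 + F + M)
E = -7/4 (E = 7 - (((-3 - 5 - 4)*(-3) + 0) - 1*1)/4 = 7 - ((-12*(-3) + 0) - 1)/4 = 7 - ((36 + 0) - 1)/4 = 7 - (36 - 1)/4 = 7 - ¼*35 = 7 - 35/4 = -7/4 ≈ -1.7500)
y(z) = -7*z²/4
y(-5)*(B + 12) = (-7/4*(-5)²)*(-36 + 12) = -7/4*25*(-24) = -175/4*(-24) = 1050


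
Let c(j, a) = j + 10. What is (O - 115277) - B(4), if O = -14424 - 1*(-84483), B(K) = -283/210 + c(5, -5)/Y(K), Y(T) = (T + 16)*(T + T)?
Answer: -151928267/3360 ≈ -45217.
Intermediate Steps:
c(j, a) = 10 + j
Y(T) = 2*T*(16 + T) (Y(T) = (16 + T)*(2*T) = 2*T*(16 + T))
B(K) = -283/210 + 15/(2*K*(16 + K)) (B(K) = -283/210 + (10 + 5)/((2*K*(16 + K))) = -283*1/210 + 15*(1/(2*K*(16 + K))) = -283/210 + 15/(2*K*(16 + K)))
O = 70059 (O = -14424 + 84483 = 70059)
(O - 115277) - B(4) = (70059 - 115277) - (1575 - 283*4*(16 + 4))/(210*4*(16 + 4)) = -45218 - (1575 - 283*4*20)/(210*4*20) = -45218 - (1575 - 22640)/(210*4*20) = -45218 - (-21065)/(210*4*20) = -45218 - 1*(-4213/3360) = -45218 + 4213/3360 = -151928267/3360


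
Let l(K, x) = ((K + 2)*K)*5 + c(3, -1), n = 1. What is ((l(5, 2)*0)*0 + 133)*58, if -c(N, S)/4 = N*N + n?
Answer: 7714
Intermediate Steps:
c(N, S) = -4 - 4*N² (c(N, S) = -4*(N*N + 1) = -4*(N² + 1) = -4*(1 + N²) = -4 - 4*N²)
l(K, x) = -40 + 5*K*(2 + K) (l(K, x) = ((K + 2)*K)*5 + (-4 - 4*3²) = ((2 + K)*K)*5 + (-4 - 4*9) = (K*(2 + K))*5 + (-4 - 36) = 5*K*(2 + K) - 40 = -40 + 5*K*(2 + K))
((l(5, 2)*0)*0 + 133)*58 = (((-40 + 5*5² + 10*5)*0)*0 + 133)*58 = (((-40 + 5*25 + 50)*0)*0 + 133)*58 = (((-40 + 125 + 50)*0)*0 + 133)*58 = ((135*0)*0 + 133)*58 = (0*0 + 133)*58 = (0 + 133)*58 = 133*58 = 7714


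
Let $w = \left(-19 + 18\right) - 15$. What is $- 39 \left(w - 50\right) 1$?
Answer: $2574$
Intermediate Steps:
$w = -16$ ($w = -1 - 15 = -16$)
$- 39 \left(w - 50\right) 1 = - 39 \left(-16 - 50\right) 1 = - 39 \left(\left(-66\right) 1\right) = \left(-39\right) \left(-66\right) = 2574$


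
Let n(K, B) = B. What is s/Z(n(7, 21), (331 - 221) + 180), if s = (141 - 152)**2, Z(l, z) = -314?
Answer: -121/314 ≈ -0.38535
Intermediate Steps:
s = 121 (s = (-11)**2 = 121)
s/Z(n(7, 21), (331 - 221) + 180) = 121/(-314) = 121*(-1/314) = -121/314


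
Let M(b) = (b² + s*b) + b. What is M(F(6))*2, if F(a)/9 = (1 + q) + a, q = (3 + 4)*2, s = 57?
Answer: 93366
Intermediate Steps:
q = 14 (q = 7*2 = 14)
F(a) = 135 + 9*a (F(a) = 9*((1 + 14) + a) = 9*(15 + a) = 135 + 9*a)
M(b) = b² + 58*b (M(b) = (b² + 57*b) + b = b² + 58*b)
M(F(6))*2 = ((135 + 9*6)*(58 + (135 + 9*6)))*2 = ((135 + 54)*(58 + (135 + 54)))*2 = (189*(58 + 189))*2 = (189*247)*2 = 46683*2 = 93366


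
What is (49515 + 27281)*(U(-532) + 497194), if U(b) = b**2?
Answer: 59917621528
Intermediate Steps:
(49515 + 27281)*(U(-532) + 497194) = (49515 + 27281)*((-532)**2 + 497194) = 76796*(283024 + 497194) = 76796*780218 = 59917621528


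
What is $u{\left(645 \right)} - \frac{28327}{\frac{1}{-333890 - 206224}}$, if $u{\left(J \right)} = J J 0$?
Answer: $15299809278$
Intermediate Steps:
$u{\left(J \right)} = 0$ ($u{\left(J \right)} = J^{2} \cdot 0 = 0$)
$u{\left(645 \right)} - \frac{28327}{\frac{1}{-333890 - 206224}} = 0 - \frac{28327}{\frac{1}{-333890 - 206224}} = 0 - \frac{28327}{\frac{1}{-540114}} = 0 - \frac{28327}{- \frac{1}{540114}} = 0 - 28327 \left(-540114\right) = 0 - -15299809278 = 0 + 15299809278 = 15299809278$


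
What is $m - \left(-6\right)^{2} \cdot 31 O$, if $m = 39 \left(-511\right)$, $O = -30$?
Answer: $13551$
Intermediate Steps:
$m = -19929$
$m - \left(-6\right)^{2} \cdot 31 O = -19929 - \left(-6\right)^{2} \cdot 31 \left(-30\right) = -19929 - 36 \cdot 31 \left(-30\right) = -19929 - 1116 \left(-30\right) = -19929 - -33480 = -19929 + 33480 = 13551$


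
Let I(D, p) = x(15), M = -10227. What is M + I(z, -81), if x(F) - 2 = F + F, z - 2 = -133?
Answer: -10195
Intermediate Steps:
z = -131 (z = 2 - 133 = -131)
x(F) = 2 + 2*F (x(F) = 2 + (F + F) = 2 + 2*F)
I(D, p) = 32 (I(D, p) = 2 + 2*15 = 2 + 30 = 32)
M + I(z, -81) = -10227 + 32 = -10195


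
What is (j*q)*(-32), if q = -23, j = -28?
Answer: -20608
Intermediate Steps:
(j*q)*(-32) = -28*(-23)*(-32) = 644*(-32) = -20608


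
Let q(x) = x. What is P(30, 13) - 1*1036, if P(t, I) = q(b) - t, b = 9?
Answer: -1057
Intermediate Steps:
P(t, I) = 9 - t
P(30, 13) - 1*1036 = (9 - 1*30) - 1*1036 = (9 - 30) - 1036 = -21 - 1036 = -1057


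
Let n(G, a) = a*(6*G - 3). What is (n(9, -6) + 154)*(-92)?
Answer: 13984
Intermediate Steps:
n(G, a) = a*(-3 + 6*G)
(n(9, -6) + 154)*(-92) = (3*(-6)*(-1 + 2*9) + 154)*(-92) = (3*(-6)*(-1 + 18) + 154)*(-92) = (3*(-6)*17 + 154)*(-92) = (-306 + 154)*(-92) = -152*(-92) = 13984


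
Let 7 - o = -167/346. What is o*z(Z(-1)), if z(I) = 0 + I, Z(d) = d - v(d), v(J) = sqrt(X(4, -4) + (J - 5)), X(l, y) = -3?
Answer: -2589/346 - 7767*I/346 ≈ -7.4827 - 22.448*I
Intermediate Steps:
v(J) = sqrt(-8 + J) (v(J) = sqrt(-3 + (J - 5)) = sqrt(-3 + (-5 + J)) = sqrt(-8 + J))
Z(d) = d - sqrt(-8 + d)
z(I) = I
o = 2589/346 (o = 7 - (-167)/346 = 7 - 1*(-167/346) = 7 + 167/346 = 2589/346 ≈ 7.4827)
o*z(Z(-1)) = 2589*(-1 - sqrt(-8 - 1))/346 = 2589*(-1 - sqrt(-9))/346 = 2589*(-1 - 3*I)/346 = -2589/346 - 7767*I/346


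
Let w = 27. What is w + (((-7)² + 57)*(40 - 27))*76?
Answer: 104755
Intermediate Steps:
w + (((-7)² + 57)*(40 - 27))*76 = 27 + (((-7)² + 57)*(40 - 27))*76 = 27 + ((49 + 57)*13)*76 = 27 + (106*13)*76 = 27 + 1378*76 = 27 + 104728 = 104755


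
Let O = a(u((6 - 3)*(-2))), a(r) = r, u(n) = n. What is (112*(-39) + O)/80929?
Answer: -4374/80929 ≈ -0.054047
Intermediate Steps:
O = -6 (O = (6 - 3)*(-2) = 3*(-2) = -6)
(112*(-39) + O)/80929 = (112*(-39) - 6)/80929 = (-4368 - 6)*(1/80929) = -4374*1/80929 = -4374/80929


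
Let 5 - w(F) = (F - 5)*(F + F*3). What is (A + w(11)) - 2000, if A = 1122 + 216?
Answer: -921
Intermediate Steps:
A = 1338
w(F) = 5 - 4*F*(-5 + F) (w(F) = 5 - (F - 5)*(F + F*3) = 5 - (-5 + F)*(F + 3*F) = 5 - (-5 + F)*4*F = 5 - 4*F*(-5 + F))
(A + w(11)) - 2000 = (1338 + (5 - 4*11² + 20*11)) - 2000 = (1338 + (5 - 4*121 + 220)) - 2000 = (1338 + (5 - 484 + 220)) - 2000 = (1338 - 259) - 2000 = 1079 - 2000 = -921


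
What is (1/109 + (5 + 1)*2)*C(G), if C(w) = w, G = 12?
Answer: 15708/109 ≈ 144.11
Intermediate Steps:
(1/109 + (5 + 1)*2)*C(G) = (1/109 + (5 + 1)*2)*12 = (1/109 + 6*2)*12 = (1/109 + 12)*12 = (1309/109)*12 = 15708/109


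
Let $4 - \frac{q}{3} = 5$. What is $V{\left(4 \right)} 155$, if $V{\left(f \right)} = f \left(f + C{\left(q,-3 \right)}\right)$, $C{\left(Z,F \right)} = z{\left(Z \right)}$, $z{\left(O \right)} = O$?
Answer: $620$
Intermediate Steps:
$q = -3$ ($q = 12 - 15 = -3$)
$C{\left(Z,F \right)} = Z$
$V{\left(f \right)} = f \left(-3 + f\right)$ ($V{\left(f \right)} = f \left(f - 3\right) = f \left(-3 + f\right)$)
$V{\left(4 \right)} 155 = 4 \left(-3 + 4\right) 155 = 4 \cdot 1 \cdot 155 = 4 \cdot 155 = 620$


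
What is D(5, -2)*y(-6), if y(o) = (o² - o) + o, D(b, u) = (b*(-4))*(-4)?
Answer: 2880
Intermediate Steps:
D(b, u) = 16*b (D(b, u) = -4*b*(-4) = 16*b)
y(o) = o²
D(5, -2)*y(-6) = (16*5)*(-6)² = 80*36 = 2880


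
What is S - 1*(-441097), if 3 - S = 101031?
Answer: 340069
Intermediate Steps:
S = -101028 (S = 3 - 1*101031 = 3 - 101031 = -101028)
S - 1*(-441097) = -101028 - 1*(-441097) = -101028 + 441097 = 340069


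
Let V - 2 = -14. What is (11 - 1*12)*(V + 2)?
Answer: 10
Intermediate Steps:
V = -12 (V = 2 - 14 = -12)
(11 - 1*12)*(V + 2) = (11 - 1*12)*(-12 + 2) = (11 - 12)*(-10) = -1*(-10) = 10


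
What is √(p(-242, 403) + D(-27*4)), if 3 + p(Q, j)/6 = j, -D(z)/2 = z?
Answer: 2*√654 ≈ 51.147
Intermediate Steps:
D(z) = -2*z
p(Q, j) = -18 + 6*j
√(p(-242, 403) + D(-27*4)) = √((-18 + 6*403) - (-54)*4) = √((-18 + 2418) - 2*(-108)) = √(2400 + 216) = √2616 = 2*√654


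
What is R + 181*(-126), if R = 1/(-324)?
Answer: -7389145/324 ≈ -22806.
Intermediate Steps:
R = -1/324 ≈ -0.0030864
R + 181*(-126) = -1/324 + 181*(-126) = -1/324 - 22806 = -7389145/324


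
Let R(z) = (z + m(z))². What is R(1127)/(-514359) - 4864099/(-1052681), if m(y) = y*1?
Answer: -2846269565855/541455946479 ≈ -5.2567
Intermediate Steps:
m(y) = y
R(z) = 4*z² (R(z) = (z + z)² = (2*z)² = 4*z²)
R(1127)/(-514359) - 4864099/(-1052681) = (4*1127²)/(-514359) - 4864099/(-1052681) = (4*1270129)*(-1/514359) - 4864099*(-1/1052681) = 5080516*(-1/514359) + 4864099/1052681 = -5080516/514359 + 4864099/1052681 = -2846269565855/541455946479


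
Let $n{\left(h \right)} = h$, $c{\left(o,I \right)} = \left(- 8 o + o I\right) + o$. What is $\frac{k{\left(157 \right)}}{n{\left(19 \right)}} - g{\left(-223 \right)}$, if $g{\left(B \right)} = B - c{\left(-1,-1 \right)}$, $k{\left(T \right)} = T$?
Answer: $\frac{4546}{19} \approx 239.26$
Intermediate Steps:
$c{\left(o,I \right)} = - 7 o + I o$ ($c{\left(o,I \right)} = \left(- 8 o + I o\right) + o = - 7 o + I o$)
$g{\left(B \right)} = -8 + B$ ($g{\left(B \right)} = B - - (-7 - 1) = B - \left(-1\right) \left(-8\right) = B - 8 = -8 + B$)
$\frac{k{\left(157 \right)}}{n{\left(19 \right)}} - g{\left(-223 \right)} = \frac{157}{19} - \left(-8 - 223\right) = 157 \cdot \frac{1}{19} - -231 = \frac{157}{19} + 231 = \frac{4546}{19}$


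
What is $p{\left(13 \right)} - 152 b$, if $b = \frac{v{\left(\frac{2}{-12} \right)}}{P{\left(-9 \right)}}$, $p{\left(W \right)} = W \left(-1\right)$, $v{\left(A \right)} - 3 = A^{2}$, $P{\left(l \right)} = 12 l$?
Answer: $- \frac{4247}{486} \approx -8.7387$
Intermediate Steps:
$v{\left(A \right)} = 3 + A^{2}$
$p{\left(W \right)} = - W$
$b = - \frac{109}{3888}$ ($b = \frac{3 + \left(\frac{2}{-12}\right)^{2}}{12 \left(-9\right)} = \frac{3 + \left(2 \left(- \frac{1}{12}\right)\right)^{2}}{-108} = \left(3 + \left(- \frac{1}{6}\right)^{2}\right) \left(- \frac{1}{108}\right) = \left(3 + \frac{1}{36}\right) \left(- \frac{1}{108}\right) = \frac{109}{36} \left(- \frac{1}{108}\right) = - \frac{109}{3888} \approx -0.028035$)
$p{\left(13 \right)} - 152 b = \left(-1\right) 13 - - \frac{2071}{486} = -13 + \frac{2071}{486} = - \frac{4247}{486}$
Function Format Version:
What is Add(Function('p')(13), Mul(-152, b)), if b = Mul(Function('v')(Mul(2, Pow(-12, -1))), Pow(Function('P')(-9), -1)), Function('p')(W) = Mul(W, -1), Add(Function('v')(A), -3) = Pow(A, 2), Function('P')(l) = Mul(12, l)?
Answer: Rational(-4247, 486) ≈ -8.7387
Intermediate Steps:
Function('v')(A) = Add(3, Pow(A, 2))
Function('p')(W) = Mul(-1, W)
b = Rational(-109, 3888) (b = Mul(Add(3, Pow(Mul(2, Pow(-12, -1)), 2)), Pow(Mul(12, -9), -1)) = Mul(Add(3, Pow(Mul(2, Rational(-1, 12)), 2)), Pow(-108, -1)) = Mul(Add(3, Pow(Rational(-1, 6), 2)), Rational(-1, 108)) = Mul(Add(3, Rational(1, 36)), Rational(-1, 108)) = Mul(Rational(109, 36), Rational(-1, 108)) = Rational(-109, 3888) ≈ -0.028035)
Add(Function('p')(13), Mul(-152, b)) = Add(Mul(-1, 13), Mul(-152, Rational(-109, 3888))) = Add(-13, Rational(2071, 486)) = Rational(-4247, 486)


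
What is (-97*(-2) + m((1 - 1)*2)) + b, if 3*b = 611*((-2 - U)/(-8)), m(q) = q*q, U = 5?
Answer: 8933/24 ≈ 372.21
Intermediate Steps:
m(q) = q²
b = 4277/24 (b = (611*((-2 - 1*5)/(-8)))/3 = (611*((-2 - 5)*(-⅛)))/3 = (611*(-7*(-⅛)))/3 = (611*(7/8))/3 = (⅓)*(4277/8) = 4277/24 ≈ 178.21)
(-97*(-2) + m((1 - 1)*2)) + b = (-97*(-2) + ((1 - 1)*2)²) + 4277/24 = (194 + (0*2)²) + 4277/24 = (194 + 0²) + 4277/24 = (194 + 0) + 4277/24 = 194 + 4277/24 = 8933/24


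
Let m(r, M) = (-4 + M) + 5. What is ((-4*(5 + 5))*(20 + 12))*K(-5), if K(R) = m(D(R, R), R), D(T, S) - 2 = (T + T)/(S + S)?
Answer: 5120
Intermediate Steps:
D(T, S) = 2 + T/S (D(T, S) = 2 + (T + T)/(S + S) = 2 + (2*T)/((2*S)) = 2 + (2*T)*(1/(2*S)) = 2 + T/S)
m(r, M) = 1 + M
K(R) = 1 + R
((-4*(5 + 5))*(20 + 12))*K(-5) = ((-4*(5 + 5))*(20 + 12))*(1 - 5) = (-4*10*32)*(-4) = -40*32*(-4) = -1280*(-4) = 5120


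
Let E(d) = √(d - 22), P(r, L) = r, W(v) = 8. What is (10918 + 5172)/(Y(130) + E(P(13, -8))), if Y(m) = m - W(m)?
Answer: 1962980/14893 - 48270*I/14893 ≈ 131.81 - 3.2411*I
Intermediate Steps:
E(d) = √(-22 + d)
Y(m) = -8 + m (Y(m) = m - 1*8 = m - 8 = -8 + m)
(10918 + 5172)/(Y(130) + E(P(13, -8))) = (10918 + 5172)/((-8 + 130) + √(-22 + 13)) = 16090/(122 + √(-9)) = 16090/(122 + 3*I) = 16090*((122 - 3*I)/14893) = 16090*(122 - 3*I)/14893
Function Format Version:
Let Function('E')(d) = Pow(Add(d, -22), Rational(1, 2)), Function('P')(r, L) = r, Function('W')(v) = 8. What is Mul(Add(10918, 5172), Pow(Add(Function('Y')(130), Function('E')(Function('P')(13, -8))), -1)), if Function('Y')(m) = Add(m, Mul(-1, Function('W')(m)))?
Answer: Add(Rational(1962980, 14893), Mul(Rational(-48270, 14893), I)) ≈ Add(131.81, Mul(-3.2411, I))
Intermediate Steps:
Function('E')(d) = Pow(Add(-22, d), Rational(1, 2))
Function('Y')(m) = Add(-8, m) (Function('Y')(m) = Add(m, Mul(-1, 8)) = Add(m, -8) = Add(-8, m))
Mul(Add(10918, 5172), Pow(Add(Function('Y')(130), Function('E')(Function('P')(13, -8))), -1)) = Mul(Add(10918, 5172), Pow(Add(Add(-8, 130), Pow(Add(-22, 13), Rational(1, 2))), -1)) = Mul(16090, Pow(Add(122, Pow(-9, Rational(1, 2))), -1)) = Mul(16090, Pow(Add(122, Mul(3, I)), -1)) = Mul(16090, Mul(Rational(1, 14893), Add(122, Mul(-3, I)))) = Mul(Rational(16090, 14893), Add(122, Mul(-3, I)))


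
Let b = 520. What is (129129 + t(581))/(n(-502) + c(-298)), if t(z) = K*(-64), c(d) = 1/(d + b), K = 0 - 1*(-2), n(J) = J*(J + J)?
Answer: 28638222/111889777 ≈ 0.25595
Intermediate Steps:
n(J) = 2*J² (n(J) = J*(2*J) = 2*J²)
K = 2 (K = 0 + 2 = 2)
c(d) = 1/(520 + d) (c(d) = 1/(d + 520) = 1/(520 + d))
t(z) = -128 (t(z) = 2*(-64) = -128)
(129129 + t(581))/(n(-502) + c(-298)) = (129129 - 128)/(2*(-502)² + 1/(520 - 298)) = 129001/(2*252004 + 1/222) = 129001/(504008 + 1/222) = 129001/(111889777/222) = 129001*(222/111889777) = 28638222/111889777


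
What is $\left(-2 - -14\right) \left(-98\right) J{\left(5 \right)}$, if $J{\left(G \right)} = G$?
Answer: $-5880$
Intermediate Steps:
$\left(-2 - -14\right) \left(-98\right) J{\left(5 \right)} = \left(-2 - -14\right) \left(-98\right) 5 = \left(-2 + 14\right) \left(-98\right) 5 = 12 \left(-98\right) 5 = \left(-1176\right) 5 = -5880$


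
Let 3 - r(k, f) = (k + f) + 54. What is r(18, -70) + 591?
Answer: 592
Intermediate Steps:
r(k, f) = -51 - f - k (r(k, f) = 3 - ((k + f) + 54) = 3 - ((f + k) + 54) = 3 - (54 + f + k) = 3 + (-54 - f - k) = -51 - f - k)
r(18, -70) + 591 = (-51 - 1*(-70) - 1*18) + 591 = (-51 + 70 - 18) + 591 = 1 + 591 = 592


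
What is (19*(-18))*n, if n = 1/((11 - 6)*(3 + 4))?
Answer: -342/35 ≈ -9.7714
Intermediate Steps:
n = 1/35 (n = 1/(5*7) = 1/35 ≈ 0.028571)
(19*(-18))*n = (19*(-18))*(1/35) = -342*1/35 = -342/35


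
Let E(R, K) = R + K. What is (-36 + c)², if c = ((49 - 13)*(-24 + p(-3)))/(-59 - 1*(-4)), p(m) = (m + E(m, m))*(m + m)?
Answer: 374544/121 ≈ 3095.4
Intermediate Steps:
E(R, K) = K + R
p(m) = 6*m² (p(m) = (m + (m + m))*(m + m) = (m + 2*m)*(2*m) = (3*m)*(2*m) = 6*m²)
c = -216/11 (c = ((49 - 13)*(-24 + 6*(-3)²))/(-59 - 1*(-4)) = (36*(-24 + 6*9))/(-59 + 4) = (36*(-24 + 54))/(-55) = (36*30)*(-1/55) = 1080*(-1/55) = -216/11 ≈ -19.636)
(-36 + c)² = (-36 - 216/11)² = (-612/11)² = 374544/121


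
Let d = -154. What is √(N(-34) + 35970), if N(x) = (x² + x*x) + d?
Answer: 4*√2383 ≈ 195.26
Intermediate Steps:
N(x) = -154 + 2*x² (N(x) = (x² + x*x) - 154 = (x² + x²) - 154 = 2*x² - 154 = -154 + 2*x²)
√(N(-34) + 35970) = √((-154 + 2*(-34)²) + 35970) = √((-154 + 2*1156) + 35970) = √((-154 + 2312) + 35970) = √(2158 + 35970) = √38128 = 4*√2383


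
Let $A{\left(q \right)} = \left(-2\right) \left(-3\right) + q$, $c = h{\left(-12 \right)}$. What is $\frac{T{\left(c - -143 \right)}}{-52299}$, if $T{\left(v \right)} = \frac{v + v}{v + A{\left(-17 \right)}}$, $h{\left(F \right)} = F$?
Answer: $- \frac{131}{3137940} \approx -4.1747 \cdot 10^{-5}$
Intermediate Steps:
$c = -12$
$A{\left(q \right)} = 6 + q$
$T{\left(v \right)} = \frac{2 v}{-11 + v}$ ($T{\left(v \right)} = \frac{v + v}{v + \left(6 - 17\right)} = \frac{2 v}{v - 11} = \frac{2 v}{-11 + v}$)
$\frac{T{\left(c - -143 \right)}}{-52299} = \frac{2 \left(-12 - -143\right) \frac{1}{-11 - -131}}{-52299} = \frac{2 \left(-12 + 143\right)}{-11 + \left(-12 + 143\right)} \left(- \frac{1}{52299}\right) = 2 \cdot 131 \frac{1}{-11 + 131} \left(- \frac{1}{52299}\right) = 2 \cdot 131 \cdot \frac{1}{120} \left(- \frac{1}{52299}\right) = \frac{131}{60} \left(- \frac{1}{52299}\right) = - \frac{131}{3137940}$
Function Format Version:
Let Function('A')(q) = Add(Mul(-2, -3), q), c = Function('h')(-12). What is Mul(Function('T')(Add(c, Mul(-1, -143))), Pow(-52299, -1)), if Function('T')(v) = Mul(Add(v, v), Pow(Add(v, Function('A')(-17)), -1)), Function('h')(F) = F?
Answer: Rational(-131, 3137940) ≈ -4.1747e-5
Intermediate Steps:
c = -12
Function('A')(q) = Add(6, q)
Function('T')(v) = Mul(2, v, Pow(Add(-11, v), -1)) (Function('T')(v) = Mul(Add(v, v), Pow(Add(v, Add(6, -17)), -1)) = Mul(Mul(2, v), Pow(Add(v, -11), -1)) = Mul(Mul(2, v), Pow(Add(-11, v), -1)) = Mul(2, v, Pow(Add(-11, v), -1)))
Mul(Function('T')(Add(c, Mul(-1, -143))), Pow(-52299, -1)) = Mul(Mul(2, Add(-12, Mul(-1, -143)), Pow(Add(-11, Add(-12, Mul(-1, -143))), -1)), Pow(-52299, -1)) = Mul(Mul(2, Add(-12, 143), Pow(Add(-11, Add(-12, 143)), -1)), Rational(-1, 52299)) = Mul(Mul(2, 131, Pow(Add(-11, 131), -1)), Rational(-1, 52299)) = Mul(Mul(2, 131, Pow(120, -1)), Rational(-1, 52299)) = Mul(Mul(2, 131, Rational(1, 120)), Rational(-1, 52299)) = Mul(Rational(131, 60), Rational(-1, 52299)) = Rational(-131, 3137940)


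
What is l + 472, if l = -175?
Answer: 297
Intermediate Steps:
l + 472 = -175 + 472 = 297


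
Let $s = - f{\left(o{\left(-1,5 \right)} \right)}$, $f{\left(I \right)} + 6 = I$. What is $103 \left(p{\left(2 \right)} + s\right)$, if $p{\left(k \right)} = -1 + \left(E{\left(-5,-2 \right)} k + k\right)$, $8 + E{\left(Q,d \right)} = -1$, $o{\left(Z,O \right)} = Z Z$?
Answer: $-1236$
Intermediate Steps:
$o{\left(Z,O \right)} = Z^{2}$
$E{\left(Q,d \right)} = -9$ ($E{\left(Q,d \right)} = -8 - 1 = -9$)
$f{\left(I \right)} = -6 + I$
$s = 5$ ($s = - (-6 + \left(-1\right)^{2}) = - (-6 + 1) = \left(-1\right) \left(-5\right) = 5$)
$p{\left(k \right)} = -1 - 8 k$ ($p{\left(k \right)} = -1 + \left(- 9 k + k\right) = -1 - 8 k$)
$103 \left(p{\left(2 \right)} + s\right) = 103 \left(\left(-1 - 16\right) + 5\right) = 103 \left(-17 + 5\right) = 103 \left(-12\right) = -1236$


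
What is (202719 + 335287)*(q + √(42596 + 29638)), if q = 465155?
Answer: 250256180930 + 1614018*√8026 ≈ 2.5040e+11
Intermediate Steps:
(202719 + 335287)*(q + √(42596 + 29638)) = (202719 + 335287)*(465155 + √(42596 + 29638)) = 538006*(465155 + √72234) = 538006*(465155 + 3*√8026) = 250256180930 + 1614018*√8026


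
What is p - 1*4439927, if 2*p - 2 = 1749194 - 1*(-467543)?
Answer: -6663115/2 ≈ -3.3316e+6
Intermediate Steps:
p = 2216739/2 (p = 1 + (1749194 - 1*(-467543))/2 = 1 + (1749194 + 467543)/2 = 1 + (1/2)*2216737 = 1 + 2216737/2 = 2216739/2 ≈ 1.1084e+6)
p - 1*4439927 = 2216739/2 - 1*4439927 = 2216739/2 - 4439927 = -6663115/2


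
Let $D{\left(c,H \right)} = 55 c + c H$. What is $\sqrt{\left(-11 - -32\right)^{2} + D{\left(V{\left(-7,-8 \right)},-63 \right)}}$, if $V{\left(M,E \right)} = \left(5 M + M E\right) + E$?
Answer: $\sqrt{337} \approx 18.358$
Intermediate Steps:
$V{\left(M,E \right)} = E + 5 M + E M$ ($V{\left(M,E \right)} = \left(5 M + E M\right) + E = E + 5 M + E M$)
$D{\left(c,H \right)} = 55 c + H c$
$\sqrt{\left(-11 - -32\right)^{2} + D{\left(V{\left(-7,-8 \right)},-63 \right)}} = \sqrt{\left(-11 - -32\right)^{2} + \left(-8 + 5 \left(-7\right) - -56\right) \left(55 - 63\right)} = \sqrt{\left(-11 + 32\right)^{2} + \left(-8 - 35 + 56\right) \left(-8\right)} = \sqrt{21^{2} + 13 \left(-8\right)} = \sqrt{441 - 104} = \sqrt{337}$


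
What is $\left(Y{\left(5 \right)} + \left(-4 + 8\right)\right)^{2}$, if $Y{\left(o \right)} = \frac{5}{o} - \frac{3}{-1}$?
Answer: $64$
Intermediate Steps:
$Y{\left(o \right)} = 3 + \frac{5}{o}$ ($Y{\left(o \right)} = \frac{5}{o} - -3 = \frac{5}{o} + 3 = 3 + \frac{5}{o}$)
$\left(Y{\left(5 \right)} + \left(-4 + 8\right)\right)^{2} = \left(\left(3 + \frac{5}{5}\right) + \left(-4 + 8\right)\right)^{2} = \left(\left(3 + 5 \cdot \frac{1}{5}\right) + 4\right)^{2} = \left(\left(3 + 1\right) + 4\right)^{2} = \left(4 + 4\right)^{2} = 8^{2} = 64$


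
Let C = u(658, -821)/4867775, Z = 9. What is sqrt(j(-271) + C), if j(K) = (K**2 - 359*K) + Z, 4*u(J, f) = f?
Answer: sqrt(647312074100344169)/1947110 ≈ 413.21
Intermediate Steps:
u(J, f) = f/4
j(K) = 9 + K**2 - 359*K (j(K) = (K**2 - 359*K) + 9 = 9 + K**2 - 359*K)
C = -821/19471100 (C = ((1/4)*(-821))/4867775 = -821/4*1/4867775 = -821/19471100 ≈ -4.2165e-5)
sqrt(j(-271) + C) = sqrt((9 + (-271)**2 - 359*(-271)) - 821/19471100) = sqrt((9 + 73441 + 97289) - 821/19471100) = sqrt(170739 - 821/19471100) = sqrt(3324476142079/19471100) = sqrt(647312074100344169)/1947110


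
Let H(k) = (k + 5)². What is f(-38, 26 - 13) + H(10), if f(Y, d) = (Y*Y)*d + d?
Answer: 19010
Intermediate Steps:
f(Y, d) = d + d*Y² (f(Y, d) = Y²*d + d = d*Y² + d = d + d*Y²)
H(k) = (5 + k)²
f(-38, 26 - 13) + H(10) = (26 - 13)*(1 + (-38)²) + (5 + 10)² = 13*(1 + 1444) + 15² = 13*1445 + 225 = 18785 + 225 = 19010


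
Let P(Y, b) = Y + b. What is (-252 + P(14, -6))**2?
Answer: 59536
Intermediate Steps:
(-252 + P(14, -6))**2 = (-252 + (14 - 6))**2 = (-252 + 8)**2 = (-244)**2 = 59536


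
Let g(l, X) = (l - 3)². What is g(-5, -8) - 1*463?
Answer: -399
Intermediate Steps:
g(l, X) = (-3 + l)²
g(-5, -8) - 1*463 = (-3 - 5)² - 1*463 = (-8)² - 463 = 64 - 463 = -399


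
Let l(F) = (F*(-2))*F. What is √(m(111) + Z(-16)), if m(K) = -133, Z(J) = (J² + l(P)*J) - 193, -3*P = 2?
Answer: I*√502/3 ≈ 7.4685*I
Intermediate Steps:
P = -⅔ (P = -⅓*2 = -⅔ ≈ -0.66667)
l(F) = -2*F² (l(F) = (-2*F)*F = -2*F²)
Z(J) = -193 + J² - 8*J/9 (Z(J) = (J² + (-2*(-⅔)²)*J) - 193 = (J² + (-2*4/9)*J) - 193 = (J² - 8*J/9) - 193 = -193 + J² - 8*J/9)
√(m(111) + Z(-16)) = √(-133 + (-193 + (-16)² - 8/9*(-16))) = √(-133 + (-193 + 256 + 128/9)) = √(-133 + 695/9) = √(-502/9) = I*√502/3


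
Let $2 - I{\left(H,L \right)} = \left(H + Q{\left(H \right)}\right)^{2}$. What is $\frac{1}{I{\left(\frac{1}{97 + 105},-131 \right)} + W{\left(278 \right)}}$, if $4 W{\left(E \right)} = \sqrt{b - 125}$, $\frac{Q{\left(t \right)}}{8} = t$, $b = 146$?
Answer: $\frac{831656927}{1115345827} - \frac{104060401 \sqrt{21}}{1115345827} \approx 0.3181$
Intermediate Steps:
$Q{\left(t \right)} = 8 t$
$W{\left(E \right)} = \frac{\sqrt{21}}{4}$ ($W{\left(E \right)} = \frac{\sqrt{146 - 125}}{4} = \frac{\sqrt{21}}{4}$)
$I{\left(H,L \right)} = 2 - 81 H^{2}$ ($I{\left(H,L \right)} = 2 - \left(H + 8 H\right)^{2} = 2 - \left(9 H\right)^{2} = 2 - 81 H^{2}$)
$\frac{1}{I{\left(\frac{1}{97 + 105},-131 \right)} + W{\left(278 \right)}} = \frac{1}{\left(2 - 81 \left(\frac{1}{97 + 105}\right)^{2}\right) + \frac{\sqrt{21}}{4}} = \frac{1}{\left(2 - 81 \left(\frac{1}{202}\right)^{2}\right) + \frac{\sqrt{21}}{4}} = \frac{1}{\left(2 - \frac{81}{40804}\right) + \frac{\sqrt{21}}{4}} = \frac{1}{\frac{81527}{40804} + \frac{\sqrt{21}}{4}}$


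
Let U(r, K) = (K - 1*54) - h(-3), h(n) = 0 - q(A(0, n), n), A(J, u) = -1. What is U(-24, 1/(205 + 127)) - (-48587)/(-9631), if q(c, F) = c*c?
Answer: -185588329/3197492 ≈ -58.042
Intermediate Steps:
q(c, F) = c**2
h(n) = -1 (h(n) = 0 - 1*(-1)**2 = 0 - 1*1 = 0 - 1 = -1)
U(r, K) = -53 + K (U(r, K) = (K - 1*54) - 1*(-1) = (K - 54) + 1 = (-54 + K) + 1 = -53 + K)
U(-24, 1/(205 + 127)) - (-48587)/(-9631) = (-53 + 1/(205 + 127)) - (-48587)/(-9631) = (-53 + 1/332) - (-48587)*(-1)/9631 = (-53 + 1/332) - 1*48587/9631 = -17595/332 - 48587/9631 = -185588329/3197492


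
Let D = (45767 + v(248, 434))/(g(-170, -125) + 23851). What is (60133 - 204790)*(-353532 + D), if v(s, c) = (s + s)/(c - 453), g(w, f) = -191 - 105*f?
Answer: 35743001395529871/698915 ≈ 5.1141e+10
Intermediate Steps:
v(s, c) = 2*s/(-453 + c) (v(s, c) = (2*s)/(-453 + c) = 2*s/(-453 + c))
D = 869077/698915 (D = (45767 + 2*248/(-453 + 434))/((-191 - 105*(-125)) + 23851) = (45767 + 2*248/(-19))/((-191 + 13125) + 23851) = (45767 + 2*248*(-1/19))/(12934 + 23851) = (45767 - 496/19)/36785 = (869077/19)*(1/36785) = 869077/698915 ≈ 1.2435)
(60133 - 204790)*(-353532 + D) = (60133 - 204790)*(-353532 + 869077/698915) = -144657*(-247087948703/698915) = 35743001395529871/698915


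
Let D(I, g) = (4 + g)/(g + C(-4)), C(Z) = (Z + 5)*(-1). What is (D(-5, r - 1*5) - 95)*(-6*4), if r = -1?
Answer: 15912/7 ≈ 2273.1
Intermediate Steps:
C(Z) = -5 - Z (C(Z) = (5 + Z)*(-1) = -5 - Z)
D(I, g) = (4 + g)/(-1 + g) (D(I, g) = (4 + g)/(g + (-5 - 1*(-4))) = (4 + g)/(g + (-5 + 4)) = (4 + g)/(g - 1) = (4 + g)/(-1 + g))
(D(-5, r - 1*5) - 95)*(-6*4) = ((4 + (-1 - 1*5))/(-1 + (-1 - 1*5)) - 95)*(-6*4) = ((4 + (-1 - 5))/(-1 + (-1 - 5)) - 95)*(-24) = ((4 - 6)/(-1 - 6) - 95)*(-24) = (-2/(-7) - 95)*(-24) = (-1/7*(-2) - 95)*(-24) = (2/7 - 95)*(-24) = -663/7*(-24) = 15912/7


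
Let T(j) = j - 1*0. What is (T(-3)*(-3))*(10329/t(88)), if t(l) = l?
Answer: 8451/8 ≈ 1056.4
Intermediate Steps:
T(j) = j (T(j) = j + 0 = j)
(T(-3)*(-3))*(10329/t(88)) = (-3*(-3))*(10329/88) = 9*(10329*(1/88)) = 9*(939/8) = 8451/8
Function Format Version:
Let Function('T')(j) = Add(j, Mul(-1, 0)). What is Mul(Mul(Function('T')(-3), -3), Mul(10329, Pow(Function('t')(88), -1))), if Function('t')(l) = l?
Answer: Rational(8451, 8) ≈ 1056.4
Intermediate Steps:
Function('T')(j) = j (Function('T')(j) = Add(j, 0) = j)
Mul(Mul(Function('T')(-3), -3), Mul(10329, Pow(Function('t')(88), -1))) = Mul(Mul(-3, -3), Mul(10329, Pow(88, -1))) = Mul(9, Mul(10329, Rational(1, 88))) = Mul(9, Rational(939, 8)) = Rational(8451, 8)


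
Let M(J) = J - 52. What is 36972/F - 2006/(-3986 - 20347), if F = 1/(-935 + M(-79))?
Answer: -959015892610/24333 ≈ -3.9412e+7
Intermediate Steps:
M(J) = -52 + J
F = -1/1066 (F = 1/(-935 + (-52 - 79)) = 1/(-935 - 131) = 1/(-1066) = -1/1066 ≈ -0.00093809)
36972/F - 2006/(-3986 - 20347) = 36972/(-1/1066) - 2006/(-3986 - 20347) = 36972*(-1066) - 2006/(-24333) = -39412152 - 2006*(-1/24333) = -39412152 + 2006/24333 = -959015892610/24333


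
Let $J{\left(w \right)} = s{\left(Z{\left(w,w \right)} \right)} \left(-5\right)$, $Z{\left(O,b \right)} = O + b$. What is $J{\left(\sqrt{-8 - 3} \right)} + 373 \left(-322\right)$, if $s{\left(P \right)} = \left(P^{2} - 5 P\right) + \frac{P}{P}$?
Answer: $-119891 + 50 i \sqrt{11} \approx -1.1989 \cdot 10^{5} + 165.83 i$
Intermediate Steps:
$s{\left(P \right)} = 1 + P^{2} - 5 P$ ($s{\left(P \right)} = \left(P^{2} - 5 P\right) + 1 = 1 + P^{2} - 5 P$)
$J{\left(w \right)} = -5 - 20 w^{2} + 50 w$ ($J{\left(w \right)} = \left(1 + \left(w + w\right)^{2} - 5 \left(w + w\right)\right) \left(-5\right) = \left(1 + \left(2 w\right)^{2} - 5 \cdot 2 w\right) \left(-5\right) = \left(1 + 4 w^{2} - 10 w\right) \left(-5\right) = \left(1 - 10 w + 4 w^{2}\right) \left(-5\right) = -5 - 20 w^{2} + 50 w$)
$J{\left(\sqrt{-8 - 3} \right)} + 373 \left(-322\right) = \left(-5 - 20 \left(\sqrt{-8 - 3}\right)^{2} + 50 \sqrt{-8 - 3}\right) + 373 \left(-322\right) = \left(-5 - 20 \left(\sqrt{-11}\right)^{2} + 50 \sqrt{-11}\right) - 120106 = \left(-5 - 20 \left(i \sqrt{11}\right)^{2} + 50 i \sqrt{11}\right) - 120106 = \left(-5 - -220 + 50 i \sqrt{11}\right) - 120106 = \left(-5 + 220 + 50 i \sqrt{11}\right) - 120106 = \left(215 + 50 i \sqrt{11}\right) - 120106 = -119891 + 50 i \sqrt{11}$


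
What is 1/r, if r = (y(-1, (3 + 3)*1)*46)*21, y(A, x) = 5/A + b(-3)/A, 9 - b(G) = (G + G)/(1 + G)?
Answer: -1/10626 ≈ -9.4109e-5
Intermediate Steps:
b(G) = 9 - 2*G/(1 + G) (b(G) = 9 - (G + G)/(1 + G) = 9 - 2*G/(1 + G))
y(A, x) = 11/A (y(A, x) = 5/A + ((9 + 7*(-3))/(1 - 3))/A = 5/A + ((9 - 21)/(-2))/A = 5/A + (-½*(-12))/A = 5/A + 6/A = 11/A)
r = -10626 (r = ((11/(-1))*46)*21 = ((11*(-1))*46)*21 = -11*46*21 = -506*21 = -10626)
1/r = 1/(-10626) = -1/10626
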